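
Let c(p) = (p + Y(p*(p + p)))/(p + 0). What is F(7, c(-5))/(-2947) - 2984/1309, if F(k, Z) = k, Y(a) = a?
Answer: -1257573/551089 ≈ -2.2820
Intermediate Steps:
c(p) = (p + 2*p²)/p (c(p) = (p + p*(p + p))/(p + 0) = (p + p*(2*p))/p = (p + 2*p²)/p)
F(7, c(-5))/(-2947) - 2984/1309 = 7/(-2947) - 2984/1309 = 7*(-1/2947) - 2984*1/1309 = -1/421 - 2984/1309 = -1257573/551089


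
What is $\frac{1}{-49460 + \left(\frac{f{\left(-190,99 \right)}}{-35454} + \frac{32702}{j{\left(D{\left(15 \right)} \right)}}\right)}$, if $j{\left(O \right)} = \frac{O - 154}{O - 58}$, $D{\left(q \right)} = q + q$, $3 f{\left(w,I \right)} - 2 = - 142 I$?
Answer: $- \frac{1648611}{69366206758} \approx -2.3767 \cdot 10^{-5}$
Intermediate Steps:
$f{\left(w,I \right)} = \frac{2}{3} - \frac{142 I}{3}$ ($f{\left(w,I \right)} = \frac{2}{3} + \frac{\left(-142\right) I}{3} = \frac{2}{3} - \frac{142 I}{3}$)
$D{\left(q \right)} = 2 q$
$j{\left(O \right)} = \frac{-154 + O}{-58 + O}$
$\frac{1}{-49460 + \left(\frac{f{\left(-190,99 \right)}}{-35454} + \frac{32702}{j{\left(D{\left(15 \right)} \right)}}\right)} = \frac{1}{-49460 + \left(\frac{\frac{2}{3} - 4686}{-35454} + \frac{32702}{\frac{1}{-58 + 2 \cdot 15} \left(-154 + 2 \cdot 15\right)}\right)} = \frac{1}{-49460 + \left(\left(\frac{2}{3} - 4686\right) \left(- \frac{1}{35454}\right) + \frac{32702}{\frac{1}{-58 + 30} \left(-154 + 30\right)}\right)} = \frac{1}{-49460 - \left(- \frac{7028}{53181} - \frac{32702}{\frac{1}{-28} \left(-124\right)}\right)} = \frac{1}{-49460 + \left(\frac{7028}{53181} + \frac{32702}{\left(- \frac{1}{28}\right) \left(-124\right)}\right)} = \frac{1}{-49460 + \left(\frac{7028}{53181} + \frac{32702}{\frac{31}{7}}\right)} = \frac{1}{-49460 + \left(\frac{7028}{53181} + 32702 \cdot \frac{7}{31}\right)} = \frac{1}{-49460 + \left(\frac{7028}{53181} + \frac{228914}{31}\right)} = \frac{1}{-49460 + \frac{12174093302}{1648611}} = \frac{1}{- \frac{69366206758}{1648611}} = - \frac{1648611}{69366206758}$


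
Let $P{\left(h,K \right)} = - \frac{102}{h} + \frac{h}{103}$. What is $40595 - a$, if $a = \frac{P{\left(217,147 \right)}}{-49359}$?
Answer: $\frac{44785338086938}{1103223009} \approx 40595.0$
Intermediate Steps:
$P{\left(h,K \right)} = - \frac{102}{h} + \frac{h}{103}$ ($P{\left(h,K \right)} = - \frac{102}{h} + h \frac{1}{103} = - \frac{102}{h} + \frac{h}{103}$)
$a = - \frac{36583}{1103223009}$ ($a = \frac{- \frac{102}{217} + \frac{1}{103} \cdot 217}{-49359} = \left(\left(-102\right) \frac{1}{217} + \frac{217}{103}\right) \left(- \frac{1}{49359}\right) = \left(- \frac{102}{217} + \frac{217}{103}\right) \left(- \frac{1}{49359}\right) = \frac{36583}{22351} \left(- \frac{1}{49359}\right) = - \frac{36583}{1103223009} \approx -3.316 \cdot 10^{-5}$)
$40595 - a = 40595 - - \frac{36583}{1103223009} = 40595 + \frac{36583}{1103223009} = \frac{44785338086938}{1103223009}$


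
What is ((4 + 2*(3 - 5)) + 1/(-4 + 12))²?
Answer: 1/64 ≈ 0.015625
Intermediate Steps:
((4 + 2*(3 - 5)) + 1/(-4 + 12))² = ((4 + 2*(-2)) + 1/8)² = ((4 - 4) + ⅛)² = (0 + ⅛)² = (⅛)² = 1/64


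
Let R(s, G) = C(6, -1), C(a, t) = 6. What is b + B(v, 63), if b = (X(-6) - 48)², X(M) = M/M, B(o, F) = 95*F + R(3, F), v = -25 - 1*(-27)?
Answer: 8200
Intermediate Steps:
R(s, G) = 6
v = 2 (v = -25 + 27 = 2)
B(o, F) = 6 + 95*F (B(o, F) = 95*F + 6 = 6 + 95*F)
X(M) = 1
b = 2209 (b = (1 - 48)² = (-47)² = 2209)
b + B(v, 63) = 2209 + (6 + 95*63) = 2209 + (6 + 5985) = 2209 + 5991 = 8200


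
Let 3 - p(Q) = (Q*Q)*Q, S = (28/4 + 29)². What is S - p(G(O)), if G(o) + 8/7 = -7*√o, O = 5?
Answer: 154867/343 - 12197*√5/7 ≈ -3444.7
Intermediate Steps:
S = 1296 (S = (28*(¼) + 29)² = (7 + 29)² = 36² = 1296)
G(o) = -8/7 - 7*√o
p(Q) = 3 - Q³ (p(Q) = 3 - Q*Q*Q = 3 - Q²*Q = 3 - Q³)
S - p(G(O)) = 1296 - (3 - (-8/7 - 7*√5)³) = 1296 + (-3 + (-8/7 - 7*√5)³) = 1293 + (-8/7 - 7*√5)³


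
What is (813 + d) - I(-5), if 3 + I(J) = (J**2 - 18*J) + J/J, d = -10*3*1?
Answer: 670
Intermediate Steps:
d = -30 (d = -30*1 = -30)
I(J) = -2 + J**2 - 18*J (I(J) = -3 + ((J**2 - 18*J) + J/J) = -3 + ((J**2 - 18*J) + 1) = -3 + (1 + J**2 - 18*J) = -2 + J**2 - 18*J)
(813 + d) - I(-5) = (813 - 30) - (-2 + (-5)**2 - 18*(-5)) = 783 - (-2 + 25 + 90) = 783 - 1*113 = 783 - 113 = 670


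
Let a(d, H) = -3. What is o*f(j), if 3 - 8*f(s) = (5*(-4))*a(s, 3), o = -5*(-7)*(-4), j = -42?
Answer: 1995/2 ≈ 997.50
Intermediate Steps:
o = -140 (o = 35*(-4) = -140)
f(s) = -57/8 (f(s) = 3/8 - 5*(-4)*(-3)/8 = 3/8 - (-5)*(-3)/2 = 3/8 - ⅛*60 = 3/8 - 15/2 = -57/8)
o*f(j) = -140*(-57/8) = 1995/2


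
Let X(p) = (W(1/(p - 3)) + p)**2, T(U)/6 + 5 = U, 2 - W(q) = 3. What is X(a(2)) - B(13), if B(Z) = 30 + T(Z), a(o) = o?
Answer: -77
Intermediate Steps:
W(q) = -1 (W(q) = 2 - 1*3 = 2 - 3 = -1)
T(U) = -30 + 6*U
B(Z) = 6*Z (B(Z) = 30 + (-30 + 6*Z) = 6*Z)
X(p) = (-1 + p)**2
X(a(2)) - B(13) = (-1 + 2)**2 - 6*13 = 1**2 - 1*78 = 1 - 78 = -77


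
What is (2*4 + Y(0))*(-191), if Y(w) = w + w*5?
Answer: -1528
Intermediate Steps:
Y(w) = 6*w (Y(w) = w + 5*w = 6*w)
(2*4 + Y(0))*(-191) = (2*4 + 6*0)*(-191) = (8 + 0)*(-191) = 8*(-191) = -1528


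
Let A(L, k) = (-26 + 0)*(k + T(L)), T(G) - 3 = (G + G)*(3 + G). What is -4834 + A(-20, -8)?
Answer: -22384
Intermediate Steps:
T(G) = 3 + 2*G*(3 + G) (T(G) = 3 + (G + G)*(3 + G) = 3 + (2*G)*(3 + G) = 3 + 2*G*(3 + G))
A(L, k) = -78 - 156*L - 52*L² - 26*k (A(L, k) = (-26 + 0)*(k + (3 + 2*L² + 6*L)) = -26*(3 + k + 2*L² + 6*L) = -78 - 156*L - 52*L² - 26*k)
-4834 + A(-20, -8) = -4834 + (-78 - 156*(-20) - 52*(-20)² - 26*(-8)) = -4834 + (-78 + 3120 - 52*400 + 208) = -4834 + (-78 + 3120 - 20800 + 208) = -4834 - 17550 = -22384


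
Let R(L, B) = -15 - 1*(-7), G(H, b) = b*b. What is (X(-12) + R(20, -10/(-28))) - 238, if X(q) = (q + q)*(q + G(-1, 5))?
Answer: -558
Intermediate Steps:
G(H, b) = b**2
R(L, B) = -8 (R(L, B) = -15 + 7 = -8)
X(q) = 2*q*(25 + q) (X(q) = (q + q)*(q + 5**2) = (2*q)*(q + 25) = (2*q)*(25 + q) = 2*q*(25 + q))
(X(-12) + R(20, -10/(-28))) - 238 = (2*(-12)*(25 - 12) - 8) - 238 = (2*(-12)*13 - 8) - 238 = (-312 - 8) - 238 = -320 - 238 = -558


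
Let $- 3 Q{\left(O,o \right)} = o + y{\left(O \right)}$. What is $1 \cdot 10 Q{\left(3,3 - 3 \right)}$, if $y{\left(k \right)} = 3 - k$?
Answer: $0$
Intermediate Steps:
$Q{\left(O,o \right)} = -1 - \frac{o}{3} + \frac{O}{3}$ ($Q{\left(O,o \right)} = - \frac{o - \left(-3 + O\right)}{3} = - \frac{3 + o - O}{3} = -1 - \frac{o}{3} + \frac{O}{3}$)
$1 \cdot 10 Q{\left(3,3 - 3 \right)} = 1 \cdot 10 \left(-1 - \frac{3 - 3}{3} + \frac{1}{3} \cdot 3\right) = 10 \left(-1 - 0 + 1\right) = 10 \left(-1 + 0 + 1\right) = 10 \cdot 0 = 0$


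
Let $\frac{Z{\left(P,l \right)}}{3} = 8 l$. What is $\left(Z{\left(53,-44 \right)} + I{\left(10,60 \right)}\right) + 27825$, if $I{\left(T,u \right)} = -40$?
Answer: $26729$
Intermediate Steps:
$Z{\left(P,l \right)} = 24 l$ ($Z{\left(P,l \right)} = 3 \cdot 8 l = 24 l$)
$\left(Z{\left(53,-44 \right)} + I{\left(10,60 \right)}\right) + 27825 = \left(24 \left(-44\right) - 40\right) + 27825 = \left(-1056 - 40\right) + 27825 = -1096 + 27825 = 26729$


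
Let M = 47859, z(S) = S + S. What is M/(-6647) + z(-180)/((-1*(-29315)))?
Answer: -281075901/38971361 ≈ -7.2124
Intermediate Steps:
z(S) = 2*S
M/(-6647) + z(-180)/((-1*(-29315))) = 47859/(-6647) + (2*(-180))/((-1*(-29315))) = 47859*(-1/6647) - 360/29315 = -47859/6647 - 360*1/29315 = -47859/6647 - 72/5863 = -281075901/38971361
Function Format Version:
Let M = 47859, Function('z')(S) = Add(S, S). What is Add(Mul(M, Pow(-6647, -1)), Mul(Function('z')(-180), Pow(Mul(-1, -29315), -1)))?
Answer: Rational(-281075901, 38971361) ≈ -7.2124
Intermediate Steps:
Function('z')(S) = Mul(2, S)
Add(Mul(M, Pow(-6647, -1)), Mul(Function('z')(-180), Pow(Mul(-1, -29315), -1))) = Add(Mul(47859, Pow(-6647, -1)), Mul(Mul(2, -180), Pow(Mul(-1, -29315), -1))) = Add(Mul(47859, Rational(-1, 6647)), Mul(-360, Pow(29315, -1))) = Add(Rational(-47859, 6647), Mul(-360, Rational(1, 29315))) = Add(Rational(-47859, 6647), Rational(-72, 5863)) = Rational(-281075901, 38971361)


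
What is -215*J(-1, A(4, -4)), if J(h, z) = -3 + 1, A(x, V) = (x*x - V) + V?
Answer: 430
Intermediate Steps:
A(x, V) = x**2 (A(x, V) = (x**2 - V) + V = x**2)
J(h, z) = -2
-215*J(-1, A(4, -4)) = -215*(-2) = 430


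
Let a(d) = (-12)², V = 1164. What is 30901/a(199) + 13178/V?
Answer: 3155533/13968 ≈ 225.91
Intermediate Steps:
a(d) = 144
30901/a(199) + 13178/V = 30901/144 + 13178/1164 = 30901*(1/144) + 13178*(1/1164) = 30901/144 + 6589/582 = 3155533/13968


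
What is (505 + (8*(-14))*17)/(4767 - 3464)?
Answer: -1399/1303 ≈ -1.0737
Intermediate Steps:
(505 + (8*(-14))*17)/(4767 - 3464) = (505 - 112*17)/1303 = (505 - 1904)*(1/1303) = -1399*1/1303 = -1399/1303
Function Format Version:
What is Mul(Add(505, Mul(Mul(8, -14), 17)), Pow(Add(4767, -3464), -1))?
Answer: Rational(-1399, 1303) ≈ -1.0737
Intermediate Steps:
Mul(Add(505, Mul(Mul(8, -14), 17)), Pow(Add(4767, -3464), -1)) = Mul(Add(505, Mul(-112, 17)), Pow(1303, -1)) = Mul(Add(505, -1904), Rational(1, 1303)) = Mul(-1399, Rational(1, 1303)) = Rational(-1399, 1303)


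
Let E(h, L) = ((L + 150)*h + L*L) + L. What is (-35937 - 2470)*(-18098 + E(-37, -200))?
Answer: -904561664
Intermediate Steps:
E(h, L) = L + L² + h*(150 + L) (E(h, L) = ((150 + L)*h + L²) + L = (h*(150 + L) + L²) + L = (L² + h*(150 + L)) + L = L + L² + h*(150 + L))
(-35937 - 2470)*(-18098 + E(-37, -200)) = (-35937 - 2470)*(-18098 + (-200 + (-200)² + 150*(-37) - 200*(-37))) = -38407*(-18098 + (-200 + 40000 - 5550 + 7400)) = -38407*(-18098 + 41650) = -38407*23552 = -904561664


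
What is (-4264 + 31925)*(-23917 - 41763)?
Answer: -1816774480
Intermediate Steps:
(-4264 + 31925)*(-23917 - 41763) = 27661*(-65680) = -1816774480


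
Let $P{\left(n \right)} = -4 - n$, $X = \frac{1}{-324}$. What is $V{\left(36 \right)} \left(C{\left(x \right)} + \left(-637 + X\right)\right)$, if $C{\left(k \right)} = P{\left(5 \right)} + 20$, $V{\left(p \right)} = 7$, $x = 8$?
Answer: $- \frac{1419775}{324} \approx -4382.0$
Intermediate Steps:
$X = - \frac{1}{324} \approx -0.0030864$
$C{\left(k \right)} = 11$ ($C{\left(k \right)} = \left(-4 - 5\right) + 20 = -9 + 20 = 11$)
$V{\left(36 \right)} \left(C{\left(x \right)} + \left(-637 + X\right)\right) = 7 \left(11 - \frac{206389}{324}\right) = 7 \left(- \frac{202825}{324}\right) = - \frac{1419775}{324}$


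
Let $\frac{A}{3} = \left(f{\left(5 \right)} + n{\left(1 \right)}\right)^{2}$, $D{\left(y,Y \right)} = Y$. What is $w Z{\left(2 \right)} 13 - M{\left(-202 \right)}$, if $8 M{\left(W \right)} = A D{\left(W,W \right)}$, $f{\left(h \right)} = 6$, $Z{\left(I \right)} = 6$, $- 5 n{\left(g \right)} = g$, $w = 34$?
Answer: $\frac{520023}{100} \approx 5200.2$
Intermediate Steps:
$n{\left(g \right)} = - \frac{g}{5}$
$A = \frac{2523}{25}$ ($A = 3 \left(6 - \frac{1}{5}\right)^{2} = 3 \left(\frac{29}{5}\right)^{2} = 3 \cdot \frac{841}{25} = \frac{2523}{25} \approx 100.92$)
$M{\left(W \right)} = \frac{2523 W}{200}$ ($M{\left(W \right)} = \frac{\frac{2523}{25} W}{8} = \frac{2523 W}{200}$)
$w Z{\left(2 \right)} 13 - M{\left(-202 \right)} = 34 \cdot 6 \cdot 13 - \frac{2523}{200} \left(-202\right) = 204 \cdot 13 - - \frac{254823}{100} = 2652 + \frac{254823}{100} = \frac{520023}{100}$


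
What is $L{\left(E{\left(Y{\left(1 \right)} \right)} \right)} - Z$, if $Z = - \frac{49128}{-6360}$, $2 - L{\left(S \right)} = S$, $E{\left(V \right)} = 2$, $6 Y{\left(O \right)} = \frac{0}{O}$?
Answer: $- \frac{2047}{265} \approx -7.7245$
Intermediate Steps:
$Y{\left(O \right)} = 0$ ($Y{\left(O \right)} = \frac{0 \frac{1}{O}}{6} = \frac{1}{6} \cdot 0 = 0$)
$L{\left(S \right)} = 2 - S$
$Z = \frac{2047}{265}$ ($Z = \left(-49128\right) \left(- \frac{1}{6360}\right) = \frac{2047}{265} \approx 7.7245$)
$L{\left(E{\left(Y{\left(1 \right)} \right)} \right)} - Z = \left(2 - 2\right) - \frac{2047}{265} = 0 - \frac{2047}{265} = - \frac{2047}{265}$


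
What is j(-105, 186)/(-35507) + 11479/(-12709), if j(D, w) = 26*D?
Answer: -372889283/451258463 ≈ -0.82633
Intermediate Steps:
j(-105, 186)/(-35507) + 11479/(-12709) = (26*(-105))/(-35507) + 11479/(-12709) = -2730*(-1/35507) + 11479*(-1/12709) = 2730/35507 - 11479/12709 = -372889283/451258463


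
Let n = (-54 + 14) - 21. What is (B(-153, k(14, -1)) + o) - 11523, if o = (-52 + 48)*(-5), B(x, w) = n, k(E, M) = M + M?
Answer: -11564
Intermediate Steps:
k(E, M) = 2*M
n = -61 (n = -40 - 21 = -61)
B(x, w) = -61
o = 20 (o = -4*(-5) = 20)
(B(-153, k(14, -1)) + o) - 11523 = (-61 + 20) - 11523 = -41 - 11523 = -11564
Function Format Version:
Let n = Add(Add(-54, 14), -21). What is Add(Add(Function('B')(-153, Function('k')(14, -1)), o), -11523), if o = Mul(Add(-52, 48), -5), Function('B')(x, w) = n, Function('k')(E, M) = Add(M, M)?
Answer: -11564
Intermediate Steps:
Function('k')(E, M) = Mul(2, M)
n = -61 (n = Add(-40, -21) = -61)
Function('B')(x, w) = -61
o = 20 (o = Mul(-4, -5) = 20)
Add(Add(Function('B')(-153, Function('k')(14, -1)), o), -11523) = Add(Add(-61, 20), -11523) = Add(-41, -11523) = -11564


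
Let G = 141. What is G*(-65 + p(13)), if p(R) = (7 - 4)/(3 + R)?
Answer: -146217/16 ≈ -9138.6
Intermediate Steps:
p(R) = 3/(3 + R)
G*(-65 + p(13)) = 141*(-65 + 3/(3 + 13)) = 141*(-65 + 3/16) = 141*(-1037/16) = -146217/16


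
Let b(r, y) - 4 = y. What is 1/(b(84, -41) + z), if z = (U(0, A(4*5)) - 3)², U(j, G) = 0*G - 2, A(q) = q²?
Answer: -1/12 ≈ -0.083333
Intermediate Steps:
b(r, y) = 4 + y
U(j, G) = -2 (U(j, G) = 0 - 2 = -2)
z = 25 (z = (-2 - 3)² = (-5)² = 25)
1/(b(84, -41) + z) = 1/((4 - 41) + 25) = 1/(-37 + 25) = 1/(-12) = -1/12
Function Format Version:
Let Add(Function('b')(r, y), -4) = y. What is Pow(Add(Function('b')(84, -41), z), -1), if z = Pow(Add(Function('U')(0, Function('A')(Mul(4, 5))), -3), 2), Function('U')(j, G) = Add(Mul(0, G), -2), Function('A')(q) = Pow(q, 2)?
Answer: Rational(-1, 12) ≈ -0.083333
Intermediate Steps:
Function('b')(r, y) = Add(4, y)
Function('U')(j, G) = -2 (Function('U')(j, G) = Add(0, -2) = -2)
z = 25 (z = Pow(Add(-2, -3), 2) = Pow(-5, 2) = 25)
Pow(Add(Function('b')(84, -41), z), -1) = Pow(Add(Add(4, -41), 25), -1) = Pow(Add(-37, 25), -1) = Pow(-12, -1) = Rational(-1, 12)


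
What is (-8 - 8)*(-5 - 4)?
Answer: 144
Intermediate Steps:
(-8 - 8)*(-5 - 4) = -16*(-9) = 144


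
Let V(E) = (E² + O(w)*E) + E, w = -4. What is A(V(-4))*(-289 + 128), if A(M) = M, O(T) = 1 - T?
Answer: 1288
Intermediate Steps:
V(E) = E² + 6*E (V(E) = (E² + (1 - 1*(-4))*E) + E = (E² + (1 + 4)*E) + E = (E² + 5*E) + E = E² + 6*E)
A(V(-4))*(-289 + 128) = (-4*(6 - 4))*(-289 + 128) = -4*2*(-161) = -8*(-161) = 1288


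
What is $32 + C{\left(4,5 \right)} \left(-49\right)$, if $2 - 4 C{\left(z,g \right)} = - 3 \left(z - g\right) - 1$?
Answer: $32$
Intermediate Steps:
$C{\left(z,g \right)} = \frac{3}{4} - \frac{3 g}{4} + \frac{3 z}{4}$ ($C{\left(z,g \right)} = \frac{1}{2} - \frac{- 3 \left(z - g\right) - 1}{4} = \frac{1}{2} - \frac{\left(- 3 z + 3 g\right) - 1}{4} = \frac{1}{2} - \frac{-1 - 3 z + 3 g}{4} = \frac{1}{2} + \left(\frac{1}{4} - \frac{3 g}{4} + \frac{3 z}{4}\right) = \frac{3}{4} - \frac{3 g}{4} + \frac{3 z}{4}$)
$32 + C{\left(4,5 \right)} \left(-49\right) = 32 + \left(\frac{3}{4} - \frac{15}{4} + \frac{3}{4} \cdot 4\right) \left(-49\right) = 32 + \left(\frac{3}{4} - \frac{15}{4} + 3\right) \left(-49\right) = 32 + 0 \left(-49\right) = 32 + 0 = 32$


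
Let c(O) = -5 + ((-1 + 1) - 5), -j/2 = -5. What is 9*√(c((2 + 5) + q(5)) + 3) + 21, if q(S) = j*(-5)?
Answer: 21 + 9*I*√7 ≈ 21.0 + 23.812*I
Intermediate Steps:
j = 10 (j = -2*(-5) = 10)
q(S) = -50 (q(S) = 10*(-5) = -50)
c(O) = -10 (c(O) = -5 + (0 - 5) = -5 - 5 = -10)
9*√(c((2 + 5) + q(5)) + 3) + 21 = 9*√(-10 + 3) + 21 = 9*√(-7) + 21 = 9*(I*√7) + 21 = 9*I*√7 + 21 = 21 + 9*I*√7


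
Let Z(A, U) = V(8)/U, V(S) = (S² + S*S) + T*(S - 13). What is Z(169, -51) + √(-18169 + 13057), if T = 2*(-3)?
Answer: -158/51 + 6*I*√142 ≈ -3.098 + 71.498*I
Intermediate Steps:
T = -6
V(S) = 78 - 6*S + 2*S² (V(S) = (S² + S*S) - 6*(S - 13) = (S² + S²) - 6*(-13 + S) = 2*S² + (78 - 6*S) = 78 - 6*S + 2*S²)
Z(A, U) = 158/U (Z(A, U) = (78 - 6*8 + 2*8²)/U = (78 - 48 + 2*64)/U = (78 - 48 + 128)/U = 158/U)
Z(169, -51) + √(-18169 + 13057) = 158/(-51) + √(-18169 + 13057) = 158*(-1/51) + √(-5112) = -158/51 + 6*I*√142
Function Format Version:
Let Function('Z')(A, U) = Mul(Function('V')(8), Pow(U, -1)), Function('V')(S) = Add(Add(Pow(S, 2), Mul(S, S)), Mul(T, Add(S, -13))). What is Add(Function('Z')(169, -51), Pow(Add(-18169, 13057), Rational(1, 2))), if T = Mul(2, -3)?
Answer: Add(Rational(-158, 51), Mul(6, I, Pow(142, Rational(1, 2)))) ≈ Add(-3.0980, Mul(71.498, I))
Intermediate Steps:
T = -6
Function('V')(S) = Add(78, Mul(-6, S), Mul(2, Pow(S, 2))) (Function('V')(S) = Add(Add(Pow(S, 2), Mul(S, S)), Mul(-6, Add(S, -13))) = Add(Add(Pow(S, 2), Pow(S, 2)), Mul(-6, Add(-13, S))) = Add(Mul(2, Pow(S, 2)), Add(78, Mul(-6, S))) = Add(78, Mul(-6, S), Mul(2, Pow(S, 2))))
Function('Z')(A, U) = Mul(158, Pow(U, -1)) (Function('Z')(A, U) = Mul(Add(78, Mul(-6, 8), Mul(2, Pow(8, 2))), Pow(U, -1)) = Mul(Add(78, -48, Mul(2, 64)), Pow(U, -1)) = Mul(Add(78, -48, 128), Pow(U, -1)) = Mul(158, Pow(U, -1)))
Add(Function('Z')(169, -51), Pow(Add(-18169, 13057), Rational(1, 2))) = Add(Mul(158, Pow(-51, -1)), Pow(Add(-18169, 13057), Rational(1, 2))) = Add(Mul(158, Rational(-1, 51)), Pow(-5112, Rational(1, 2))) = Add(Rational(-158, 51), Mul(6, I, Pow(142, Rational(1, 2))))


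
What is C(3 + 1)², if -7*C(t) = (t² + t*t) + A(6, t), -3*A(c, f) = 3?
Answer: 961/49 ≈ 19.612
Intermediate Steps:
A(c, f) = -1 (A(c, f) = -⅓*3 = -1)
C(t) = ⅐ - 2*t²/7 (C(t) = -((t² + t*t) - 1)/7 = -((t² + t²) - 1)/7 = -(2*t² - 1)/7 = -(-1 + 2*t²)/7 = ⅐ - 2*t²/7)
C(3 + 1)² = (⅐ - 2*(3 + 1)²/7)² = (⅐ - 2/7*4²)² = (⅐ - 2/7*16)² = (⅐ - 32/7)² = (-31/7)² = 961/49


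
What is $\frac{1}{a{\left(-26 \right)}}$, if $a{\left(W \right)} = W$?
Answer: $- \frac{1}{26} \approx -0.038462$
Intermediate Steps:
$\frac{1}{a{\left(-26 \right)}} = \frac{1}{-26} = - \frac{1}{26}$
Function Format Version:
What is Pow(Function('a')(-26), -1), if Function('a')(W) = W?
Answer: Rational(-1, 26) ≈ -0.038462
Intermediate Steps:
Pow(Function('a')(-26), -1) = Pow(-26, -1) = Rational(-1, 26)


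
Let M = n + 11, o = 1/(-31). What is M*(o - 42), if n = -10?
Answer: -1303/31 ≈ -42.032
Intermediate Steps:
o = -1/31 ≈ -0.032258
M = 1 (M = -10 + 11 = 1)
M*(o - 42) = 1*(-1/31 - 42) = 1*(-1303/31) = -1303/31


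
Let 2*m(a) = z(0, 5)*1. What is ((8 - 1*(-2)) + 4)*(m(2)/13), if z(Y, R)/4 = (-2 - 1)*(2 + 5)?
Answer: -588/13 ≈ -45.231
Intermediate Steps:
z(Y, R) = -84 (z(Y, R) = 4*((-2 - 1)*(2 + 5)) = 4*(-3*7) = 4*(-21) = -84)
m(a) = -42 (m(a) = (-84*1)/2 = (1/2)*(-84) = -42)
((8 - 1*(-2)) + 4)*(m(2)/13) = ((8 - 1*(-2)) + 4)*(-42/13) = ((8 + 2) + 4)*(-42*1/13) = (10 + 4)*(-42/13) = 14*(-42/13) = -588/13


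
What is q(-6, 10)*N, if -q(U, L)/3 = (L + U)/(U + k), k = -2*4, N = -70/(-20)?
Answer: 3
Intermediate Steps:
N = 7/2 (N = -70*(-1/20) = 7/2 ≈ 3.5000)
k = -8
q(U, L) = -3*(L + U)/(-8 + U) (q(U, L) = -3*(L + U)/(U - 8) = -3*(L + U)/(-8 + U))
q(-6, 10)*N = (3*(-1*10 - 1*(-6))/(-8 - 6))*(7/2) = (3*(-10 + 6)/(-14))*(7/2) = (3*(-1/14)*(-4))*(7/2) = (6/7)*(7/2) = 3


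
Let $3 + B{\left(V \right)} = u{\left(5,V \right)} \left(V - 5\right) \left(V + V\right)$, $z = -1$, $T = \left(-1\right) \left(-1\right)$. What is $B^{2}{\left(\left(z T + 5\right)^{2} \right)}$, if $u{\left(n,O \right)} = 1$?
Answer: $121801$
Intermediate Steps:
$T = 1$
$B{\left(V \right)} = -3 + 2 V \left(-5 + V\right)$ ($B{\left(V \right)} = -3 + 1 \left(V - 5\right) \left(V + V\right) = -3 + 1 \left(-5 + V\right) 2 V = -3 + 1 \cdot 2 V \left(-5 + V\right) = -3 + 2 V \left(-5 + V\right)$)
$B^{2}{\left(\left(z T + 5\right)^{2} \right)} = \left(-3 - 10 \left(\left(-1\right) 1 + 5\right)^{2} + 2 \left(\left(\left(-1\right) 1 + 5\right)^{2}\right)^{2}\right)^{2} = \left(-3 - 10 \left(-1 + 5\right)^{2} + 2 \left(\left(-1 + 5\right)^{2}\right)^{2}\right)^{2} = \left(-3 - 10 \cdot 4^{2} + 2 \left(4^{2}\right)^{2}\right)^{2} = \left(-3 - 160 + 2 \cdot 16^{2}\right)^{2} = \left(-3 - 160 + 2 \cdot 256\right)^{2} = \left(-3 - 160 + 512\right)^{2} = 349^{2} = 121801$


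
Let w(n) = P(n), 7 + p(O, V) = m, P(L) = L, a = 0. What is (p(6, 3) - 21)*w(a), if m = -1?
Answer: 0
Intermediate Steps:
p(O, V) = -8 (p(O, V) = -7 - 1 = -8)
w(n) = n
(p(6, 3) - 21)*w(a) = (-8 - 21)*0 = -29*0 = 0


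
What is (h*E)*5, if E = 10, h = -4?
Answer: -200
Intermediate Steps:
(h*E)*5 = -4*10*5 = -40*5 = -200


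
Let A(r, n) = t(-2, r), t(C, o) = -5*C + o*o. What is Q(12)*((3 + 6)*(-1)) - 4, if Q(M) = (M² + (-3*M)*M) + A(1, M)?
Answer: 2489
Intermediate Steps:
t(C, o) = o² - 5*C (t(C, o) = -5*C + o² = o² - 5*C)
A(r, n) = 10 + r² (A(r, n) = r² - 5*(-2) = r² + 10 = 10 + r²)
Q(M) = 11 - 2*M² (Q(M) = (M² + (-3*M)*M) + (10 + 1²) = (M² - 3*M²) + (10 + 1) = -2*M² + 11 = 11 - 2*M²)
Q(12)*((3 + 6)*(-1)) - 4 = (11 - 2*12²)*((3 + 6)*(-1)) - 4 = (11 - 2*144)*(9*(-1)) - 4 = (11 - 288)*(-9) - 4 = -277*(-9) - 4 = 2493 - 4 = 2489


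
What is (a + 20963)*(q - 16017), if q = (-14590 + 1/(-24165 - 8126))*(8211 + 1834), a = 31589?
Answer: -5076067146281616/659 ≈ -7.7027e+12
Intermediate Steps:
q = -96580766655/659 (q = (-14590 + 1/(-32291))*10045 = (-14590 - 1/32291)*10045 = -471125691/32291*10045 = -96580766655/659 ≈ -1.4656e+8)
(a + 20963)*(q - 16017) = (31589 + 20963)*(-96580766655/659 - 16017) = 52552*(-96591321858/659) = -5076067146281616/659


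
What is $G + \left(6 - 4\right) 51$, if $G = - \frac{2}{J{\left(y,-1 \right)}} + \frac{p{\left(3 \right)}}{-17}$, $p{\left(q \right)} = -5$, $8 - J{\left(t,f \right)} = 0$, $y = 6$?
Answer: $\frac{6939}{68} \approx 102.04$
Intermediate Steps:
$J{\left(t,f \right)} = 8$ ($J{\left(t,f \right)} = 8 - 0 = 8 + 0 = 8$)
$G = \frac{3}{68}$ ($G = - \frac{2}{8} - \frac{5}{-17} = \left(-2\right) \frac{1}{8} - - \frac{5}{17} = - \frac{1}{4} + \frac{5}{17} = \frac{3}{68} \approx 0.044118$)
$G + \left(6 - 4\right) 51 = \frac{3}{68} + \left(6 - 4\right) 51 = \frac{3}{68} + 2 \cdot 51 = \frac{3}{68} + 102 = \frac{6939}{68}$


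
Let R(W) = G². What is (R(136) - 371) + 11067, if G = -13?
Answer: 10865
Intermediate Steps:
R(W) = 169 (R(W) = (-13)² = 169)
(R(136) - 371) + 11067 = (169 - 371) + 11067 = -202 + 11067 = 10865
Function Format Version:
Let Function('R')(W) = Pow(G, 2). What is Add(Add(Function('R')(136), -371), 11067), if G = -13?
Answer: 10865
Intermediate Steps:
Function('R')(W) = 169 (Function('R')(W) = Pow(-13, 2) = 169)
Add(Add(Function('R')(136), -371), 11067) = Add(Add(169, -371), 11067) = Add(-202, 11067) = 10865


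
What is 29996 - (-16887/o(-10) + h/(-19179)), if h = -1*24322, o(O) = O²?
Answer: 57850771973/1917900 ≈ 30164.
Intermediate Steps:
h = -24322
29996 - (-16887/o(-10) + h/(-19179)) = 29996 - (-16887/((-10)²) - 24322/(-19179)) = 29996 - (-16887/100 - 24322*(-1/19179)) = 29996 - (-16887*1/100 + 24322/19179) = 29996 - (-16887/100 + 24322/19179) = 29996 - 1*(-321443573/1917900) = 29996 + 321443573/1917900 = 57850771973/1917900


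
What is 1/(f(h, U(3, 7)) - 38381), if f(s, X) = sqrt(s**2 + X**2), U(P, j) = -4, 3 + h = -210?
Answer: -38381/1473055776 - sqrt(45385)/1473055776 ≈ -2.6200e-5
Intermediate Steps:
h = -213 (h = -3 - 210 = -213)
f(s, X) = sqrt(X**2 + s**2)
1/(f(h, U(3, 7)) - 38381) = 1/(sqrt((-4)**2 + (-213)**2) - 38381) = 1/(sqrt(16 + 45369) - 38381) = 1/(sqrt(45385) - 38381) = 1/(-38381 + sqrt(45385))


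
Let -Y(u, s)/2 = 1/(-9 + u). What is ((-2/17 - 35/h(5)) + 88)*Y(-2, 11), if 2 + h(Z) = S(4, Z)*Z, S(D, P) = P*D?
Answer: 20831/1309 ≈ 15.914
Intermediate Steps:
S(D, P) = D*P
h(Z) = -2 + 4*Z**2 (h(Z) = -2 + (4*Z)*Z = -2 + 4*Z**2)
Y(u, s) = -2/(-9 + u)
((-2/17 - 35/h(5)) + 88)*Y(-2, 11) = ((-2/17 - 35/(-2 + 4*5**2)) + 88)*(-2/(-9 - 2)) = ((-2*1/17 - 35/(-2 + 4*25)) + 88)*(-2/(-11)) = ((-2/17 - 35/(-2 + 100)) + 88)*(-2*(-1/11)) = ((-2/17 - 35/98) + 88)*(2/11) = ((-2/17 - 35*1/98) + 88)*(2/11) = ((-2/17 - 5/14) + 88)*(2/11) = (-113/238 + 88)*(2/11) = (20831/238)*(2/11) = 20831/1309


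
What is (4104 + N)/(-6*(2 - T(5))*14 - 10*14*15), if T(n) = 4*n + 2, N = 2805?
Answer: -329/20 ≈ -16.450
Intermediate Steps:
T(n) = 2 + 4*n
(4104 + N)/(-6*(2 - T(5))*14 - 10*14*15) = (4104 + 2805)/(-6*(2 - (2 + 4*5))*14 - 10*14*15) = 6909/(-6*(2 - (2 + 20))*14 - 140*15) = 6909/(-6*(2 - 1*22)*14 - 2100) = 6909/(-6*(2 - 22)*14 - 2100) = 6909/(-6*(-20)*14 - 2100) = 6909/(120*14 - 2100) = 6909/(1680 - 2100) = 6909/(-420) = 6909*(-1/420) = -329/20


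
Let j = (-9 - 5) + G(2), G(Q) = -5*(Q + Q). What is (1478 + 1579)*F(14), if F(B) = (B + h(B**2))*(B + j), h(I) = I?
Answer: -12839400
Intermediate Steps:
G(Q) = -10*Q
j = -34 (j = (-9 - 5) - 10*2 = -14 - 20 = -34)
F(B) = (-34 + B)*(B + B**2) (F(B) = (B + B**2)*(B - 34) = (B + B**2)*(-34 + B) = (-34 + B)*(B + B**2))
(1478 + 1579)*F(14) = (1478 + 1579)*(14*(-34 + 14**2 - 33*14)) = 3057*(14*(-34 + 196 - 462)) = 3057*(14*(-300)) = 3057*(-4200) = -12839400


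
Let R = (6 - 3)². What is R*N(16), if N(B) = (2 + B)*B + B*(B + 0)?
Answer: 4896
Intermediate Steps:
N(B) = B² + B*(2 + B) (N(B) = B*(2 + B) + B*B = B*(2 + B) + B² = B² + B*(2 + B))
R = 9 (R = 3² = 9)
R*N(16) = 9*(2*16*(1 + 16)) = 9*(2*16*17) = 9*544 = 4896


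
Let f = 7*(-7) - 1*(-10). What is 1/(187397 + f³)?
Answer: 1/128078 ≈ 7.8077e-6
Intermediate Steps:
f = -39 (f = -49 + 10 = -39)
1/(187397 + f³) = 1/(187397 + (-39)³) = 1/(187397 - 59319) = 1/128078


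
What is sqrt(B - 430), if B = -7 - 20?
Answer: I*sqrt(457) ≈ 21.378*I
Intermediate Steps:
B = -27
sqrt(B - 430) = sqrt(-27 - 430) = sqrt(-457) = I*sqrt(457)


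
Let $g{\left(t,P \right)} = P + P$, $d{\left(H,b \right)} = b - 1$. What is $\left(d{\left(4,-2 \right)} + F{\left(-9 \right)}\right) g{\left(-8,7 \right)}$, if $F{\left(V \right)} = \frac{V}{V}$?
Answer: $-28$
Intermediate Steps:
$d{\left(H,b \right)} = -1 + b$
$F{\left(V \right)} = 1$
$g{\left(t,P \right)} = 2 P$
$\left(d{\left(4,-2 \right)} + F{\left(-9 \right)}\right) g{\left(-8,7 \right)} = \left(\left(-1 - 2\right) + 1\right) 2 \cdot 7 = \left(-3 + 1\right) 14 = \left(-2\right) 14 = -28$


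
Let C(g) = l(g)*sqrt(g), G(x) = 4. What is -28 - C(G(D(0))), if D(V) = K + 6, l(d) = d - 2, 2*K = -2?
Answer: -32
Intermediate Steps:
K = -1 (K = (1/2)*(-2) = -1)
l(d) = -2 + d
D(V) = 5 (D(V) = -1 + 6 = 5)
C(g) = sqrt(g)*(-2 + g) (C(g) = (-2 + g)*sqrt(g) = sqrt(g)*(-2 + g))
-28 - C(G(D(0))) = -28 - sqrt(4)*(-2 + 4) = -28 - 2*2 = -28 - 1*4 = -28 - 4 = -32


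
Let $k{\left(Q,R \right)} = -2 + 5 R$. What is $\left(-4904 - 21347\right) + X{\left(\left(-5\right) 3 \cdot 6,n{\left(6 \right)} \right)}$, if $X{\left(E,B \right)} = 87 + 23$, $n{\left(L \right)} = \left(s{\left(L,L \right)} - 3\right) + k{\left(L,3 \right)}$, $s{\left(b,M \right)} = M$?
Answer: $-26141$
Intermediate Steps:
$n{\left(L \right)} = 10 + L$ ($n{\left(L \right)} = \left(L - 3\right) + \left(-2 + 5 \cdot 3\right) = \left(-3 + L\right) + \left(-2 + 15\right) = \left(-3 + L\right) + 13 = 10 + L$)
$X{\left(E,B \right)} = 110$
$\left(-4904 - 21347\right) + X{\left(\left(-5\right) 3 \cdot 6,n{\left(6 \right)} \right)} = \left(-4904 - 21347\right) + 110 = -26251 + 110 = -26141$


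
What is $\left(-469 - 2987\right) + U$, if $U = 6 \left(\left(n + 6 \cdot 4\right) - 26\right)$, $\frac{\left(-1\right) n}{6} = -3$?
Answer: $-3360$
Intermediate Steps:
$n = 18$ ($n = \left(-6\right) \left(-3\right) = 18$)
$U = 96$ ($U = 6 \left(\left(18 + 6 \cdot 4\right) - 26\right) = 6 \left(\left(18 + 24\right) - 26\right) = 6 \left(42 - 26\right) = 6 \cdot 16 = 96$)
$\left(-469 - 2987\right) + U = \left(-469 - 2987\right) + 96 = -3456 + 96 = -3360$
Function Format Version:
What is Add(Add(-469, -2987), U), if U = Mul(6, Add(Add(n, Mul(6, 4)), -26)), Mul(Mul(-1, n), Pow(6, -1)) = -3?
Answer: -3360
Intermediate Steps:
n = 18 (n = Mul(-6, -3) = 18)
U = 96 (U = Mul(6, Add(Add(18, Mul(6, 4)), -26)) = Mul(6, Add(Add(18, 24), -26)) = Mul(6, Add(42, -26)) = Mul(6, 16) = 96)
Add(Add(-469, -2987), U) = Add(Add(-469, -2987), 96) = Add(-3456, 96) = -3360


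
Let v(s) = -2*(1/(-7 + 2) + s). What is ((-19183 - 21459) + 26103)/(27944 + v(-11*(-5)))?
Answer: -72695/139172 ≈ -0.52234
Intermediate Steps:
v(s) = ⅖ - 2*s (v(s) = -2*(1/(-5) + s) = -2*(-⅕ + s) = ⅖ - 2*s)
((-19183 - 21459) + 26103)/(27944 + v(-11*(-5))) = ((-19183 - 21459) + 26103)/(27944 + (⅖ - (-22)*(-5))) = (-40642 + 26103)/(27944 + (⅖ - 2*55)) = -14539/(27944 + (⅖ - 110)) = -14539/(27944 - 548/5) = -14539/139172/5 = -14539*5/139172 = -72695/139172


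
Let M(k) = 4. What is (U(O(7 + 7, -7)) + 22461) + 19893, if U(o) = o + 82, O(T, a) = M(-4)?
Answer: 42440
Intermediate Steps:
O(T, a) = 4
U(o) = 82 + o
(U(O(7 + 7, -7)) + 22461) + 19893 = ((82 + 4) + 22461) + 19893 = (86 + 22461) + 19893 = 22547 + 19893 = 42440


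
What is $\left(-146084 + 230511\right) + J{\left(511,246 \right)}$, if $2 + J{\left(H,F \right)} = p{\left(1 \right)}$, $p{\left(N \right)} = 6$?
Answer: $84431$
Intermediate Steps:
$J{\left(H,F \right)} = 4$ ($J{\left(H,F \right)} = -2 + 6 = 4$)
$\left(-146084 + 230511\right) + J{\left(511,246 \right)} = \left(-146084 + 230511\right) + 4 = 84427 + 4 = 84431$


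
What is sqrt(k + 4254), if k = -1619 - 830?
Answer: 19*sqrt(5) ≈ 42.485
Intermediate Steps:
k = -2449
sqrt(k + 4254) = sqrt(-2449 + 4254) = sqrt(1805) = 19*sqrt(5)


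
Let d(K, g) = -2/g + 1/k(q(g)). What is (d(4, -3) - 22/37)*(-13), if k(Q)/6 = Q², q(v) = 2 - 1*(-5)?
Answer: -10673/10878 ≈ -0.98115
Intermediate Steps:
q(v) = 7 (q(v) = 2 + 5 = 7)
k(Q) = 6*Q²
d(K, g) = 1/294 - 2/g (d(K, g) = -2/g + 1/(6*7²) = -2/g + 1/(6*49) = -2/g + 1/294 = 1/294 - 2/g)
(d(4, -3) - 22/37)*(-13) = ((1/294)*(-588 - 3)/(-3) - 22/37)*(-13) = ((1/294)*(-⅓)*(-591) - 22*1/37)*(-13) = (197/294 - 22/37)*(-13) = (821/10878)*(-13) = -10673/10878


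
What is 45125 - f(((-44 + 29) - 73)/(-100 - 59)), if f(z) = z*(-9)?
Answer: 2391889/53 ≈ 45130.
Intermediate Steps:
f(z) = -9*z
45125 - f(((-44 + 29) - 73)/(-100 - 59)) = 45125 - (-9)*((-44 + 29) - 73)/(-100 - 59) = 45125 - (-9)*(-15 - 73)/(-159) = 45125 - (-9)*(-88*(-1/159)) = 45125 - (-9)*88/159 = 45125 - 1*(-264/53) = 45125 + 264/53 = 2391889/53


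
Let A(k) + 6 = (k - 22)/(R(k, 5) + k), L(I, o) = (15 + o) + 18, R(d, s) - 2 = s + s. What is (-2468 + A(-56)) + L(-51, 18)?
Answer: -53267/22 ≈ -2421.2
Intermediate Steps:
R(d, s) = 2 + 2*s (R(d, s) = 2 + (s + s) = 2 + 2*s)
L(I, o) = 33 + o
A(k) = -6 + (-22 + k)/(12 + k) (A(k) = -6 + (k - 22)/((2 + 2*5) + k) = -6 + (-22 + k)/((2 + 10) + k) = -6 + (-22 + k)/(12 + k))
(-2468 + A(-56)) + L(-51, 18) = (-2468 + (-94 - 5*(-56))/(12 - 56)) + (33 + 18) = (-2468 + (-94 + 280)/(-44)) + 51 = (-2468 - 1/44*186) + 51 = (-2468 - 93/22) + 51 = -54389/22 + 51 = -53267/22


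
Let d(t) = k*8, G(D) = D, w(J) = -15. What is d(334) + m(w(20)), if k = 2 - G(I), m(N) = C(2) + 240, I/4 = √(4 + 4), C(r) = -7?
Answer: 249 - 64*√2 ≈ 158.49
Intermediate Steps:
I = 8*√2 (I = 4*√(4 + 4) = 4*√8 = 4*(2*√2) = 8*√2 ≈ 11.314)
m(N) = 233 (m(N) = -7 + 240 = 233)
k = 2 - 8*√2 ≈ -9.3137
d(t) = 16 - 64*√2 (d(t) = (2 - 8*√2)*8 = 16 - 64*√2)
d(334) + m(w(20)) = (16 - 64*√2) + 233 = 249 - 64*√2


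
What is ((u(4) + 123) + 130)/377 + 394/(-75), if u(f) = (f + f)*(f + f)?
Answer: -124763/28275 ≈ -4.4125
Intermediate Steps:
u(f) = 4*f² (u(f) = (2*f)*(2*f) = 4*f²)
((u(4) + 123) + 130)/377 + 394/(-75) = ((4*4² + 123) + 130)/377 + 394/(-75) = ((4*16 + 123) + 130)*(1/377) + 394*(-1/75) = ((64 + 123) + 130)*(1/377) - 394/75 = (187 + 130)*(1/377) - 394/75 = 317*(1/377) - 394/75 = 317/377 - 394/75 = -124763/28275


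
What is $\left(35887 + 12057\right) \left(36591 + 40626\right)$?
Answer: $3702091848$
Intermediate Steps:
$\left(35887 + 12057\right) \left(36591 + 40626\right) = 47944 \cdot 77217 = 3702091848$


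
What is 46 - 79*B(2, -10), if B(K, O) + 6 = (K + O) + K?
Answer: 994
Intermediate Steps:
B(K, O) = -6 + O + 2*K (B(K, O) = -6 + ((K + O) + K) = -6 + (O + 2*K) = -6 + O + 2*K)
46 - 79*B(2, -10) = 46 - 79*(-6 - 10 + 2*2) = 46 - 79*(-6 - 10 + 4) = 46 - 79*(-12) = 46 + 948 = 994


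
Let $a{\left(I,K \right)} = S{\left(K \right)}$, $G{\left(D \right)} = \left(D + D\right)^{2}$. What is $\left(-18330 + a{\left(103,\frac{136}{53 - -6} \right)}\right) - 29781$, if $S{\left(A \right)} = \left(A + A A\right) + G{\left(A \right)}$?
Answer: $- \frac{167373887}{3481} \approx -48082.0$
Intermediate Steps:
$G{\left(D \right)} = 4 D^{2}$ ($G{\left(D \right)} = \left(2 D\right)^{2} = 4 D^{2}$)
$S{\left(A \right)} = A + 5 A^{2}$ ($S{\left(A \right)} = \left(A + A A\right) + 4 A^{2} = \left(A + A^{2}\right) + 4 A^{2} = A + 5 A^{2}$)
$a{\left(I,K \right)} = K \left(1 + 5 K\right)$
$\left(-18330 + a{\left(103,\frac{136}{53 - -6} \right)}\right) - 29781 = \left(-18330 + \frac{136}{53 - -6} \left(1 + 5 \frac{136}{53 - -6}\right)\right) - 29781 = \left(-18330 + \frac{136}{53 + 6} \left(1 + 5 \frac{136}{53 + 6}\right)\right) - 29781 = \left(-18330 + \frac{136}{59} \left(1 + 5 \cdot \frac{136}{59}\right)\right) - 29781 = \left(-18330 + 136 \cdot \frac{1}{59} \left(1 + 5 \cdot 136 \cdot \frac{1}{59}\right)\right) - 29781 = \left(-18330 + \frac{136 \left(1 + 5 \cdot \frac{136}{59}\right)}{59}\right) - 29781 = \left(-18330 + \frac{136 \left(1 + \frac{680}{59}\right)}{59}\right) - 29781 = \left(-18330 + \frac{136}{59} \cdot \frac{739}{59}\right) - 29781 = \left(-18330 + \frac{100504}{3481}\right) - 29781 = - \frac{63706226}{3481} - 29781 = - \frac{167373887}{3481}$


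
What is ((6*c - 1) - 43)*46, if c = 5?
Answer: -644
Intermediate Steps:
((6*c - 1) - 43)*46 = ((6*5 - 1) - 43)*46 = ((30 - 1) - 43)*46 = (29 - 43)*46 = -14*46 = -644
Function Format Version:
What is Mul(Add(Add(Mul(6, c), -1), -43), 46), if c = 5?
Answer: -644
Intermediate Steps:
Mul(Add(Add(Mul(6, c), -1), -43), 46) = Mul(Add(Add(Mul(6, 5), -1), -43), 46) = Mul(Add(Add(30, -1), -43), 46) = Mul(Add(29, -43), 46) = Mul(-14, 46) = -644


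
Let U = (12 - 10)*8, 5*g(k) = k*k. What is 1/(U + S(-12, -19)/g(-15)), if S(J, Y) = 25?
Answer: 9/149 ≈ 0.060403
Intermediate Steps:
g(k) = k²/5 (g(k) = (k*k)/5 = k²/5)
U = 16 (U = 2*8 = 16)
1/(U + S(-12, -19)/g(-15)) = 1/(16 + 25/(((⅕)*(-15)²))) = 1/(16 + 25/(((⅕)*225))) = 1/(16 + 25/45) = 1/(16 + 25*(1/45)) = 1/(16 + 5/9) = 1/(149/9) = 9/149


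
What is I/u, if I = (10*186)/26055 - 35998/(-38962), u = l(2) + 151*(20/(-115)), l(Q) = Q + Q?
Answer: -33679907/753274368 ≈ -0.044711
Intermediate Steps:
l(Q) = 2*Q
u = -512/23 (u = 2*2 + 151*(20/(-115)) = 4 + 151*(20*(-1/115)) = 4 + 151*(-4/23) = 4 - 604/23 = -512/23 ≈ -22.261)
I = 33679907/33838497 (I = 1860*(1/26055) - 35998*(-1/38962) = 124/1737 + 17999/19481 = 33679907/33838497 ≈ 0.99531)
I/u = 33679907/(33838497*(-512/23)) = (33679907/33838497)*(-23/512) = -33679907/753274368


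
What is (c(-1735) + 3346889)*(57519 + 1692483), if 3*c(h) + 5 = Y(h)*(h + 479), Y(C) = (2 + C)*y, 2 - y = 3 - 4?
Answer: 9666197880404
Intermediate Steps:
y = 3 (y = 2 - (3 - 4) = 2 - 1*(-1) = 2 + 1 = 3)
Y(C) = 6 + 3*C (Y(C) = (2 + C)*3 = 6 + 3*C)
c(h) = -5/3 + (6 + 3*h)*(479 + h)/3 (c(h) = -5/3 + ((6 + 3*h)*(h + 479))/3 = -5/3 + ((6 + 3*h)*(479 + h))/3 = -5/3 + (6 + 3*h)*(479 + h)/3)
(c(-1735) + 3346889)*(57519 + 1692483) = ((2869/3 + (-1735)² + 481*(-1735)) + 3346889)*(57519 + 1692483) = ((2869/3 + 3010225 - 834535) + 3346889)*1750002 = (6529939/3 + 3346889)*1750002 = (16570606/3)*1750002 = 9666197880404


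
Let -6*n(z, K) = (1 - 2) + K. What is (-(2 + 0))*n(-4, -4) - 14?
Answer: -47/3 ≈ -15.667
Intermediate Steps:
n(z, K) = 1/6 - K/6 (n(z, K) = -((1 - 2) + K)/6 = -(-1 + K)/6 = 1/6 - K/6)
(-(2 + 0))*n(-4, -4) - 14 = (-(2 + 0))*(1/6 - 1/6*(-4)) - 14 = (-1*2)*(1/6 + 2/3) - 14 = -2*5/6 - 14 = -5/3 - 14 = -47/3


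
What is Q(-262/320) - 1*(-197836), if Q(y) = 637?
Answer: 198473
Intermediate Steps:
Q(-262/320) - 1*(-197836) = 637 - 1*(-197836) = 637 + 197836 = 198473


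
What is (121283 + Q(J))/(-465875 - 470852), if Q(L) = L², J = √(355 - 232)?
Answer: -121406/936727 ≈ -0.12961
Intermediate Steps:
J = √123 ≈ 11.091
(121283 + Q(J))/(-465875 - 470852) = (121283 + (√123)²)/(-465875 - 470852) = (121283 + 123)/(-936727) = 121406*(-1/936727) = -121406/936727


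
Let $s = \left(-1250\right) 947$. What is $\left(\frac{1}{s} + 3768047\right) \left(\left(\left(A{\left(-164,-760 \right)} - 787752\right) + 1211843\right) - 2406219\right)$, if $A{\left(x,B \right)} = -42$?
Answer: $- \frac{884132188340368033}{118375} \approx -7.4689 \cdot 10^{12}$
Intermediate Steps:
$s = -1183750$
$\left(\frac{1}{s} + 3768047\right) \left(\left(\left(A{\left(-164,-760 \right)} - 787752\right) + 1211843\right) - 2406219\right) = \left(\frac{1}{-1183750} + 3768047\right) \left(\left(\left(-42 - 787752\right) + 1211843\right) - 2406219\right) = \left(- \frac{1}{1183750} + 3768047\right) \left(\left(-787794 + 1211843\right) - 2406219\right) = \frac{4460425636249 \left(424049 - 2406219\right)}{1183750} = \frac{4460425636249}{1183750} \left(-1982170\right) = - \frac{884132188340368033}{118375}$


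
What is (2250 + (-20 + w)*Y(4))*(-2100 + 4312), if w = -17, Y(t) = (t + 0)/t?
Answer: 4895156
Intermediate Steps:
Y(t) = 1 (Y(t) = t/t = 1)
(2250 + (-20 + w)*Y(4))*(-2100 + 4312) = (2250 + (-20 - 17)*1)*(-2100 + 4312) = (2250 - 37*1)*2212 = (2250 - 37)*2212 = 2213*2212 = 4895156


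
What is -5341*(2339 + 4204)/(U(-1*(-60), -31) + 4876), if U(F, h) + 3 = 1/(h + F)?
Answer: -112604303/15702 ≈ -7171.3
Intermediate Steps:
U(F, h) = -3 + 1/(F + h) (U(F, h) = -3 + 1/(h + F) = -3 + 1/(F + h))
-5341*(2339 + 4204)/(U(-1*(-60), -31) + 4876) = -5341*(2339 + 4204)/((1 - (-3)*(-60) - 3*(-31))/(-1*(-60) - 31) + 4876) = -5341*6543/((1 - 3*60 + 93)/(60 - 31) + 4876) = -5341*6543/((1 - 180 + 93)/29 + 4876) = -5341*6543/((1/29)*(-86) + 4876) = -5341*6543/(-86/29 + 4876) = -5341/((141318/29)*(1/6543)) = -5341/15702/21083 = -5341*21083/15702 = -112604303/15702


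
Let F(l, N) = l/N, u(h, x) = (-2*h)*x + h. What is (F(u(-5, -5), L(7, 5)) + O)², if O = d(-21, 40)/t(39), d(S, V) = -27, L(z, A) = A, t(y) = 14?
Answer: 32761/196 ≈ 167.15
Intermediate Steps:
u(h, x) = h - 2*h*x (u(h, x) = -2*h*x + h = h - 2*h*x)
O = -27/14 ≈ -1.9286
(F(u(-5, -5), L(7, 5)) + O)² = (-5*(1 - 2*(-5))/5 - 27/14)² = (-5*(1 + 10)*(⅕) - 27/14)² = (-5*11*(⅕) - 27/14)² = (-55*⅕ - 27/14)² = (-11 - 27/14)² = (-181/14)² = 32761/196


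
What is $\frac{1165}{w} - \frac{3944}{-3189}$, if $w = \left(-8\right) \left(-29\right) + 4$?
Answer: $\frac{4645969}{752604} \approx 6.1732$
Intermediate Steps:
$w = 236$ ($w = 232 + 4 = 236$)
$\frac{1165}{w} - \frac{3944}{-3189} = \frac{1165}{236} - \frac{3944}{-3189} = 1165 \cdot \frac{1}{236} - - \frac{3944}{3189} = \frac{1165}{236} + \frac{3944}{3189} = \frac{4645969}{752604}$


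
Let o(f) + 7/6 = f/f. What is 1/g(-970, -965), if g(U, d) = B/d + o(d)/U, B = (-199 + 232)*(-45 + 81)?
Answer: -1123260/1382639 ≈ -0.81240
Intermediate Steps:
B = 1188 (B = 33*36 = 1188)
o(f) = -⅙ (o(f) = -7/6 + f/f = -7/6 + 1 = -⅙)
g(U, d) = 1188/d - 1/(6*U)
1/g(-970, -965) = 1/(1188/(-965) - ⅙/(-970)) = 1/(1188*(-1/965) - ⅙*(-1/970)) = 1/(-1188/965 + 1/5820) = 1/(-1382639/1123260) = -1123260/1382639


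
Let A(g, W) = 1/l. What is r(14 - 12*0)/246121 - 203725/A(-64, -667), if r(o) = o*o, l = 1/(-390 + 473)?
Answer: -50140984457/20428043 ≈ -2454.5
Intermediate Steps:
l = 1/83 ≈ 0.012048
r(o) = o**2
A(g, W) = 83 (A(g, W) = 1/(1/83) = 83)
r(14 - 12*0)/246121 - 203725/A(-64, -667) = (14 - 12*0)**2/246121 - 203725/83 = (14 + 0)**2*(1/246121) - 203725*1/83 = 14**2*(1/246121) - 203725/83 = 196*(1/246121) - 203725/83 = 196/246121 - 203725/83 = -50140984457/20428043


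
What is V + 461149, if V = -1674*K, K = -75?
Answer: 586699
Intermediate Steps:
V = 125550 (V = -1674*(-75) = 125550)
V + 461149 = 125550 + 461149 = 586699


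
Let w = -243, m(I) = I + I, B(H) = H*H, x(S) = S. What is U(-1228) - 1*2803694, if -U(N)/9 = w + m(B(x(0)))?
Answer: -2801507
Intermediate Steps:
B(H) = H²
m(I) = 2*I
U(N) = 2187 (U(N) = -9*(-243 + 2*0²) = -9*(-243 + 2*0) = -9*(-243 + 0) = -9*(-243) = 2187)
U(-1228) - 1*2803694 = 2187 - 1*2803694 = 2187 - 2803694 = -2801507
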